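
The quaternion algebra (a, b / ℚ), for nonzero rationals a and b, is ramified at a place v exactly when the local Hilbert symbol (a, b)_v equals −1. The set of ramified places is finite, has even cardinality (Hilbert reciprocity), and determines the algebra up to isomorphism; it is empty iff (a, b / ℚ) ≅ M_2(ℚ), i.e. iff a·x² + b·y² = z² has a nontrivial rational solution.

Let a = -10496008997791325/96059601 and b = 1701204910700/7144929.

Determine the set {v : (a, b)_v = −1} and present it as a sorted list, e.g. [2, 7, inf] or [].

Mod squares: a ≡ -689333, b ≡ 32158883. Check v ∈ {∞, 2, 3, 5, 11, 17, 23, 29, 37, 41, 43}.
v=17: a=17^1·(≡13), b=17^1·(≡11) mod 17; (13|17)=+1, (11|17)=-1; (−1)^{1·1·8}·(+1)^1·(-1)^1 = -1.
v=2: v_2(a)=0, v_2(b)=2; units ≡ 3, 3 (mod 8); ε·ε+αω+βω = 1·1+0·1+2·1 ≡ 1  ⇒  (a,b)_2 = -1.
v=5: a=5^2·(≡2), b=5^2·(≡2) mod 5; (2|5)=-1, (2|5)=-1; (−1)^{2·2·2}·(-1)^2·(-1)^2 = +1.
v=29: a=29^2·(≡11), b=29^1·(≡4) mod 29; (11|29)=-1, (4|29)=+1; (−1)^{2·1·14}·(-1)^1·(+1)^2 = -1.
v=41: a=41^1·(≡26), b=41^1·(≡9) mod 41; (26|41)=-1, (9|41)=+1; (−1)^{1·1·20}·(-1)^1·(+1)^1 = -1.
v=37: a=37^2·(≡8), b=37^1·(≡22) mod 37; (8|37)=-1, (22|37)=-1; (−1)^{2·1·18}·(-1)^1·(-1)^2 = -1.
v=3: a=3^-8·(≡1), b=3^-10·(≡2) mod 3; (1|3)=+1, (2|3)=-1; (−1)^{-8·-10·1}·(+1)^-10·(-1)^-8 = +1.
v=43: a=43^1·(≡28), b=43^1·(≡13) mod 43; (28|43)=-1, (13|43)=+1; (−1)^{1·1·21}·(-1)^1·(+1)^1 = +1.
v=23: a=23^3·(≡15), b=23^2·(≡5) mod 23; (15|23)=-1, (5|23)=-1; (−1)^{3·2·11}·(-1)^2·(-1)^3 = -1.
v=11: a=11^-4·(≡5), b=11^-2·(≡9) mod 11; (5|11)=+1, (9|11)=+1; (−1)^{-4·-2·5}·(+1)^-2·(+1)^-4 = +1.
v=∞: -689333 < 0 and 32158883 > 0  ⇒  (a,b)_∞ = +1.
|Ram(-689333, 32158883)| = 6, even; anisotropic at {2, 17, 23, 29, 37, 41}.

[2, 17, 23, 29, 37, 41]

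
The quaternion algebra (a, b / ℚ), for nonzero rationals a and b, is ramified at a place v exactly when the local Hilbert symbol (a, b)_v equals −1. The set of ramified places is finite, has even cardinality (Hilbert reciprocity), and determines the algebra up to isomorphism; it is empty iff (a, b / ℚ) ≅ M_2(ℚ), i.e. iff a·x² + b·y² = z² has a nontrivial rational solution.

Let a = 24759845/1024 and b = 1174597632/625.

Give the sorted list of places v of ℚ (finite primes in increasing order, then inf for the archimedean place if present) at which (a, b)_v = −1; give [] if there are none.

[3, 5, 11, 13, 19, 37]

Mod squares: a ≡ 46805, b ≡ 31863. Check v ∈ {∞, 2, 3, 5, 11, 13, 19, 23, 37, 43}.
v=37: a=37^1·(≡9), b=37^0·(≡19) mod 37; (9|37)=+1, (19|37)=-1; (−1)^{1·0·18}·(+1)^0·(-1)^1 = -1.
v=∞: 46805 > 0 and 31863 > 0  ⇒  (a,b)_∞ = +1.
v=43: a=43^0·(≡25), b=43^1·(≡15) mod 43; (25|43)=+1, (15|43)=+1; (−1)^{0·1·21}·(+1)^1·(+1)^0 = +1.
v=11: a=11^1·(≡9), b=11^0·(≡6) mod 11; (9|11)=+1, (6|11)=-1; (−1)^{1·0·5}·(+1)^0·(-1)^1 = -1.
v=2: v_2(a)=-10, v_2(b)=12; units ≡ 5, 7 (mod 8); ε·ε+αω+βω = 0·1+-10·0+12·1 ≡ 0  ⇒  (a,b)_2 = +1.
v=3: a=3^0·(≡2), b=3^3·(≡1) mod 3; (2|3)=-1, (1|3)=+1; (−1)^{0·3·1}·(-1)^3·(+1)^0 = -1.
v=23: a=23^3·(≡22), b=23^0·(≡13) mod 23; (22|23)=-1, (13|23)=+1; (−1)^{3·0·11}·(-1)^0·(+1)^3 = +1.
v=13: a=13^0·(≡11), b=13^1·(≡11) mod 13; (11|13)=-1, (11|13)=-1; (−1)^{0·1·6}·(-1)^1·(-1)^0 = -1.
v=5: a=5^1·(≡1), b=5^-4·(≡2) mod 5; (1|5)=+1, (2|5)=-1; (−1)^{1·-4·2}·(+1)^-4·(-1)^1 = -1.
v=19: a=19^0·(≡12), b=19^1·(≡9) mod 19; (12|19)=-1, (9|19)=+1; (−1)^{0·1·9}·(-1)^1·(+1)^0 = -1.
|Ram(46805, 31863)| = 6, even; anisotropic at {3, 5, 11, 13, 19, 37}.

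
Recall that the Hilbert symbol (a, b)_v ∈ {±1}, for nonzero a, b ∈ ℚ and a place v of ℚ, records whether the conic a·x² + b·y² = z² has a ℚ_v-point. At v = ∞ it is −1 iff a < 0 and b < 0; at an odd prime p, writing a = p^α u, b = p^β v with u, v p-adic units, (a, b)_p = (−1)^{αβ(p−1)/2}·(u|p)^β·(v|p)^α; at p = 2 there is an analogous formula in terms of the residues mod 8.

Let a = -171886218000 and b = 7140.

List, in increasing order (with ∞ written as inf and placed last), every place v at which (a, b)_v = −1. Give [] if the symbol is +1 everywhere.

[3, 5, 7, 17]

Mod squares: a ≡ -105, b ≡ 1785. Check v ∈ {∞, 2, 3, 5, 7, 17}.
v=17: a=17^4·(≡3), b=17^1·(≡12) mod 17; (3|17)=-1, (12|17)=-1; (−1)^{4·1·8}·(-1)^1·(-1)^4 = -1.
v=7: a=7^3·(≡3), b=7^1·(≡5) mod 7; (3|7)=-1, (5|7)=-1; (−1)^{3·1·3}·(-1)^1·(-1)^3 = -1.
v=5: a=5^3·(≡1), b=5^1·(≡3) mod 5; (1|5)=+1, (3|5)=-1; (−1)^{3·1·2}·(+1)^1·(-1)^3 = -1.
v=2: v_2(a)=4, v_2(b)=2; units ≡ 7, 1 (mod 8); ε·ε+αω+βω = 1·0+4·0+2·0 ≡ 0  ⇒  (a,b)_2 = +1.
v=∞: -105 < 0 and 1785 > 0  ⇒  (a,b)_∞ = +1.
v=3: a=3^1·(≡1), b=3^1·(≡1) mod 3; (1|3)=+1, (1|3)=+1; (−1)^{1·1·1}·(+1)^1·(+1)^1 = -1.
(-105, 1785 / ℚ) ramifies at {3, 5, 7, 17}: a division algebra.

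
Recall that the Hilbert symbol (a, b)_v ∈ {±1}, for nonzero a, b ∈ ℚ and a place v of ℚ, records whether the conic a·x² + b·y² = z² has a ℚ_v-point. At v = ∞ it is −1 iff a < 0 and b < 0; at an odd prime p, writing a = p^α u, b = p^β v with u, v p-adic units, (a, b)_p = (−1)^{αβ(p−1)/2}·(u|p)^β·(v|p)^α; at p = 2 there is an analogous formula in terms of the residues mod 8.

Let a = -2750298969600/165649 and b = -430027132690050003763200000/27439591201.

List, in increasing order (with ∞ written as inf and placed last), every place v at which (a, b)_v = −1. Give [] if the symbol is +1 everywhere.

[13, inf]

Mod squares: a ≡ -6, b ≡ -455. Check v ∈ {∞, 2, 3, 5, 7, 11, 13, 23, 31, 37}.
v=2: v_2(a)=9, v_2(b)=30; units ≡ 5, 1 (mod 8); ε·ε+αω+βω = 0·0+9·0+30·1 ≡ 0  ⇒  (a,b)_2 = +1.
v=13: a=13^2·(≡5), b=13^3·(≡1) mod 13; (5|13)=-1, (1|13)=+1; (−1)^{2·3·6}·(-1)^3·(+1)^2 = -1.
v=31: a=31^2·(≡28), b=31^0·(≡20) mod 31; (28|31)=+1, (20|31)=+1; (−1)^{2·0·15}·(+1)^0·(+1)^2 = +1.
v=5: a=5^2·(≡4), b=5^5·(≡1) mod 5; (4|5)=+1, (1|5)=+1; (−1)^{2·5·2}·(+1)^5·(+1)^2 = +1.
v=3: a=3^3·(≡1), b=3^8·(≡1) mod 3; (1|3)=+1, (1|3)=+1; (−1)^{3·8·1}·(+1)^8·(+1)^3 = +1.
v=23: a=23^0·(≡11), b=23^2·(≡5) mod 23; (11|23)=-1, (5|23)=-1; (−1)^{0·2·11}·(-1)^2·(-1)^0 = +1.
v=11: a=11^-2·(≡1), b=11^-4·(≡6) mod 11; (1|11)=+1, (6|11)=-1; (−1)^{-2·-4·5}·(+1)^-4·(-1)^-2 = +1.
v=7: a=7^2·(≡1), b=7^5·(≡3) mod 7; (1|7)=+1, (3|7)=-1; (−1)^{2·5·3}·(+1)^5·(-1)^2 = +1.
v=37: a=37^-2·(≡23), b=37^-4·(≡27) mod 37; (23|37)=-1, (27|37)=+1; (−1)^{-2·-4·18}·(-1)^-4·(+1)^-2 = +1.
v=∞: -6 < 0 and -455 < 0  ⇒  (a,b)_∞ = -1.
Ram(-6, -455) = {13, ∞}; no ℚ_13-point on the conic.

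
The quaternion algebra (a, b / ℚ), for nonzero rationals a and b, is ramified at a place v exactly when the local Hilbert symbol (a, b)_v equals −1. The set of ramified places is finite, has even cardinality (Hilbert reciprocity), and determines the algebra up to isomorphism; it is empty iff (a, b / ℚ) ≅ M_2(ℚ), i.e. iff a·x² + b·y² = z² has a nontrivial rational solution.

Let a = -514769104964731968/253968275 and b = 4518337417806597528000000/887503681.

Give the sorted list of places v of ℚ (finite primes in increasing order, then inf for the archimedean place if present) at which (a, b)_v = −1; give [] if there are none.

[2, 3, 19, 23]

(a, b) ≡ (-627, 335478) mod (ℚ^×)²; places V = {2, 3, 5, 11, 13, 17, 19, 23, 31, 41, ∞}.
(a,b)_2: α=6, β=9; u≡5, v≡3 (mod 8); ε(u)ε(v)=0·1, αω(v)=6·1, βω(u)=9·1; sum ≡ 1  ⇒  -1.
(a,b)_13: α=2, u≡3; β=3, v≡3 (mod 13); (3|13)=+1, (3|13)=+1; sign (−1)^0·+1^3·+1^2 = +1.
(a,b)_31: α=-4, u≡12; β=-6, v≡3 (mod 31); (12|31)=-1, (3|31)=-1; sign (−1)^0·-1^-6·-1^-4 = +1.
(a,b)_17: α=2, u≡1; β=3, v≡6 (mod 17); (1|17)=+1, (6|17)=-1; sign (−1)^0·+1^3·-1^2 = +1.
(a,b)_11: α=-1, u≡3; β=1, v≡7 (mod 11); (3|11)=+1, (7|11)=-1; sign (−1)^1·+1^1·-1^-1 = +1.
(a,b)_23: α=2, u≡19; β=3, v≡4 (mod 23); (19|23)=-1, (4|23)=+1; sign (−1)^0·-1^3·+1^2 = -1.
(a,b)_∞: sgn(-627)=−, sgn(335478)=+, so +1.
(a,b)_3: α=3, u≡1; β=1, v≡1 (mod 3); (1|3)=+1, (1|3)=+1; sign (−1)^1·+1^1·+1^3 = -1.
(a,b)_41: α=2, u≡19; β=0, v≡37 (mod 41); (19|41)=-1, (37|41)=+1; sign (−1)^0·-1^0·+1^2 = +1.
(a,b)_19: α=3, u≡17; β=4, v≡2 (mod 19); (17|19)=+1, (2|19)=-1; sign (−1)^0·+1^4·-1^3 = -1.
(a,b)_5: α=-2, u≡2; β=6, v≡2 (mod 5); (2|5)=-1, (2|5)=-1; sign (−1)^0·-1^6·-1^-2 = +1.
(-627, 335478 / ℚ) ramifies at {2, 3, 19, 23}: a division algebra.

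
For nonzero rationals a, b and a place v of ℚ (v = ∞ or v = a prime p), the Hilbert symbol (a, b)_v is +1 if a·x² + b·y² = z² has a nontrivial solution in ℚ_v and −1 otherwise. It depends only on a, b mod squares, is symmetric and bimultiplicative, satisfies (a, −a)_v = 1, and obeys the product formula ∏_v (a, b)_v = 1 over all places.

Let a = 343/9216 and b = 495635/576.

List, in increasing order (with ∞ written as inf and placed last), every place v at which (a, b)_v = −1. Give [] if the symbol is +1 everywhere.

(a, b) ≡ (7, 35) mod (ℚ^×)²; places V = {2, 3, 5, 7, 17, ∞}.
(a,b)_17: α=0, u≡10; β=2, v≡1 (mod 17); (10|17)=-1, (1|17)=+1; sign (−1)^0·-1^2·+1^0 = +1.
(a,b)_2: α=-10, β=-6; u≡7, v≡3 (mod 8); ε(u)ε(v)=1·1, αω(v)=-10·1, βω(u)=-6·0; sum ≡ 1  ⇒  -1.
(a,b)_5: α=0, u≡3; β=1, v≡2 (mod 5); (3|5)=-1, (2|5)=-1; sign (−1)^0·-1^1·-1^0 = -1.
(a,b)_3: α=-2, u≡1; β=-2, v≡2 (mod 3); (1|3)=+1, (2|3)=-1; sign (−1)^0·+1^-2·-1^-2 = +1.
(a,b)_7: α=3, u≡2; β=3, v≡5 (mod 7); (2|7)=+1, (5|7)=-1; sign (−1)^1·+1^3·-1^3 = +1.
(a,b)_∞: sgn(7)=+, sgn(35)=+, so +1.
|Ram(7, 35)| = 2, even; anisotropic at {2, 5}.

[2, 5]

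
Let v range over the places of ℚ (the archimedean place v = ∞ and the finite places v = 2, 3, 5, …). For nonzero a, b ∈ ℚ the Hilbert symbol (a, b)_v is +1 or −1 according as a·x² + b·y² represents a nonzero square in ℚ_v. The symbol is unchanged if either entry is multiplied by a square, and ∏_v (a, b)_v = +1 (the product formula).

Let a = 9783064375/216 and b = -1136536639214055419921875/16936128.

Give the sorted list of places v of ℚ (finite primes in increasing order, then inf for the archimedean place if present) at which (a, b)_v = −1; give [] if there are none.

[3, 17, 19, 43]

(a, b) ≡ (1916682, -57) mod (ℚ^×)²; places V = {2, 3, 5, 7, 11, 17, 19, 23, 43, ∞}.
(a,b)_3: α=-3, u≡2; β=-7, v≡2 (mod 3); (2|3)=-1, (2|3)=-1; sign (−1)^1·-1^-7·-1^-3 = -1.
(a,b)_17: α=1, u≡4; β=2, v≡10 (mod 17); (4|17)=+1, (10|17)=-1; sign (−1)^0·+1^2·-1^1 = -1.
(a,b)_∞: sgn(1916682)=+, sgn(-57)=−, so +1.
(a,b)_2: α=-3, β=-6; u≡5, v≡7 (mod 8); ε(u)ε(v)=0·1, αω(v)=-3·0, βω(u)=-6·1; sum ≡ 0  ⇒  +1.
(a,b)_43: α=1, u≡39; β=2, v≡19 (mod 43); (39|43)=-1, (19|43)=-1; sign (−1)^0·-1^2·-1^1 = -1.
(a,b)_7: α=2, u≡3; β=4, v≡6 (mod 7); (3|7)=-1, (6|7)=-1; sign (−1)^0·-1^4·-1^2 = +1.
(a,b)_5: α=4, u≡3; β=12, v≡3 (mod 5); (3|5)=-1, (3|5)=-1; sign (−1)^0·-1^12·-1^4 = +1.
(a,b)_23: α=1, u≡19; β=2, v≡4 (mod 23); (19|23)=-1, (4|23)=+1; sign (−1)^0·-1^2·+1^1 = +1.
(a,b)_19: α=1, u≡9; β=3, v≡5 (mod 19); (9|19)=+1, (5|19)=+1; sign (−1)^1·+1^3·+1^1 = -1.
(a,b)_11: α=0, u≡1; β=-2, v≡9 (mod 11); (1|11)=+1, (9|11)=+1; sign (−1)^0·+1^-2·+1^0 = +1.
|Ram(1916682, -57)| = 4, even; anisotropic at {3, 17, 19, 43}.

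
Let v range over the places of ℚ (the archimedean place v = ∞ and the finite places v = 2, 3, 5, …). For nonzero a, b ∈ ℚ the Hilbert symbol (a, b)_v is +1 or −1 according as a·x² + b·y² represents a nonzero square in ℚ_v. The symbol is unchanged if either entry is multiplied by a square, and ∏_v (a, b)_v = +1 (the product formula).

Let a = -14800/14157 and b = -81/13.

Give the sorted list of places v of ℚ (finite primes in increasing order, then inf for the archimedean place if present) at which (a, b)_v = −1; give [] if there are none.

[2, 13, 37, inf]

Mod squares: a ≡ -481, b ≡ -13. Check v ∈ {∞, 2, 3, 5, 11, 13, 37}.
v=2: v_2(a)=4, v_2(b)=0; units ≡ 7, 3 (mod 8); ε·ε+αω+βω = 1·1+4·1+0·0 ≡ 1  ⇒  (a,b)_2 = -1.
v=∞: -481 < 0 and -13 < 0  ⇒  (a,b)_∞ = -1.
v=11: a=11^-2·(≡4), b=11^0·(≡9) mod 11; (4|11)=+1, (9|11)=+1; (−1)^{-2·0·5}·(+1)^0·(+1)^-2 = +1.
v=5: a=5^2·(≡4), b=5^0·(≡3) mod 5; (4|5)=+1, (3|5)=-1; (−1)^{2·0·2}·(+1)^0·(-1)^2 = +1.
v=13: a=13^-1·(≡2), b=13^-1·(≡10) mod 13; (2|13)=-1, (10|13)=+1; (−1)^{-1·-1·6}·(-1)^-1·(+1)^-1 = -1.
v=3: a=3^-2·(≡2), b=3^4·(≡2) mod 3; (2|3)=-1, (2|3)=-1; (−1)^{-2·4·1}·(-1)^4·(-1)^-2 = +1.
v=37: a=37^1·(≡18), b=37^0·(≡8) mod 37; (18|37)=-1, (8|37)=-1; (−1)^{1·0·18}·(-1)^0·(-1)^1 = -1.
|Ram(-481, -13)| = 4, even; anisotropic at {2, 13, 37, ∞}.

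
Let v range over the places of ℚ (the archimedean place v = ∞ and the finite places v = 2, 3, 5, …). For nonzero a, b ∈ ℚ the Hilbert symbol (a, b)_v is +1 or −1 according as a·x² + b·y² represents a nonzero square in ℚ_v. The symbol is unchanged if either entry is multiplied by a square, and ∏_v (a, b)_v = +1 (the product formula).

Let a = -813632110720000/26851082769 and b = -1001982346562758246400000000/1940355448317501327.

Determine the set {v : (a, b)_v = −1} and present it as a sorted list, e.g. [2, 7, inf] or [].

(a, b) ≡ (-13, -77) mod (ℚ^×)²; places V = {2, 3, 5, 7, 11, 13, 17, 29, 31, ∞}.
(a,b)_3: α=-8, u≡2; β=-14, v≡1 (mod 3); (2|3)=-1, (1|3)=+1; sign (−1)^0·-1^-14·+1^-8 = +1.
(a,b)_7: α=-2, u≡2; β=-5, v≡3 (mod 7); (2|7)=+1, (3|7)=-1; sign (−1)^0·+1^-5·-1^-2 = +1.
(a,b)_29: α=2, u≡6; β=4, v≡27 (mod 29); (6|29)=+1, (27|29)=-1; sign (−1)^0·+1^4·-1^2 = +1.
(a,b)_2: α=10, β=24; u≡3, v≡3 (mod 8); ε(u)ε(v)=1·1, αω(v)=10·1, βω(u)=24·1; sum ≡ 1  ⇒  -1.
(a,b)_17: α=-4, u≡16; β=-6, v≡2 (mod 17); (16|17)=+1, (2|17)=+1; sign (−1)^0·+1^-6·+1^-4 = +1.
(a,b)_11: α=2, u≡5; β=3, v≡4 (mod 11); (5|11)=+1, (4|11)=+1; sign (−1)^0·+1^3·+1^2 = +1.
(a,b)_5: α=4, u≡2; β=8, v≡3 (mod 5); (2|5)=-1, (3|5)=-1; sign (−1)^0·-1^8·-1^4 = +1.
(a,b)_31: α=2, u≡4; β=2, v≡14 (mod 31); (4|31)=+1, (14|31)=+1; sign (−1)^0·+1^2·+1^2 = +1.
(a,b)_13: α=1, u≡12; β=2, v≡10 (mod 13); (12|13)=+1, (10|13)=+1; sign (−1)^0·+1^2·+1^1 = +1.
(a,b)_∞: sgn(-13)=−, sgn(-77)=−, so -1.
Ram(-13, -77) = {2, ∞}; no ℚ_2-point on the conic.

[2, inf]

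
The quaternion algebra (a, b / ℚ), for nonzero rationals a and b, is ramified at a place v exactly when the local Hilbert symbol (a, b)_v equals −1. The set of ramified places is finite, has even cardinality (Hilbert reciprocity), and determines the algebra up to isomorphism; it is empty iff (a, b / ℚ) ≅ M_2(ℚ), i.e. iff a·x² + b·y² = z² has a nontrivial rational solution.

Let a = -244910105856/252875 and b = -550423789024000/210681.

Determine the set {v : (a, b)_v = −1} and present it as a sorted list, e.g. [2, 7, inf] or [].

[23, inf]

Mod squares: a ≡ -41615, b ≡ -115. Check v ∈ {∞, 2, 3, 5, 7, 13, 17, 23, 29, 41}.
v=23: a=23^2·(≡19), b=23^3·(≡2) mod 23; (19|23)=-1, (2|23)=+1; (−1)^{2·3·11}·(-1)^3·(+1)^2 = -1.
v=17: a=17^-2·(≡2), b=17^-2·(≡2) mod 17; (2|17)=+1, (2|17)=+1; (−1)^{-2·-2·8}·(+1)^-2·(+1)^-2 = +1.
v=5: a=5^-3·(≡3), b=5^3·(≡3) mod 5; (3|5)=-1, (3|5)=-1; (−1)^{-3·3·2}·(-1)^3·(-1)^-3 = +1.
v=2: v_2(a)=8, v_2(b)=8; units ≡ 1, 5 (mod 8); ε·ε+αω+βω = 0·0+8·1+8·0 ≡ 0  ⇒  (a,b)_2 = +1.
v=29: a=29^1·(≡10), b=29^2·(≡6) mod 29; (10|29)=-1, (6|29)=+1; (−1)^{1·2·14}·(-1)^2·(+1)^1 = +1.
v=41: a=41^1·(≡31), b=41^2·(≡40) mod 41; (31|41)=+1, (40|41)=+1; (−1)^{1·2·20}·(+1)^2·(+1)^1 = +1.
v=7: a=7^-1·(≡5), b=7^0·(≡2) mod 7; (5|7)=-1, (2|7)=+1; (−1)^{-1·0·3}·(-1)^0·(+1)^-1 = +1.
v=∞: -41615 < 0 and -115 < 0  ⇒  (a,b)_∞ = -1.
v=3: a=3^2·(≡1), b=3^-6·(≡2) mod 3; (1|3)=+1, (2|3)=-1; (−1)^{2·-6·1}·(+1)^-6·(-1)^2 = +1.
v=13: a=13^2·(≡6), b=13^0·(≡6) mod 13; (6|13)=-1, (6|13)=-1; (−1)^{2·0·6}·(-1)^0·(-1)^2 = +1.
Ram(-41615, -115) = {23, ∞}; no ℚ_23-point on the conic.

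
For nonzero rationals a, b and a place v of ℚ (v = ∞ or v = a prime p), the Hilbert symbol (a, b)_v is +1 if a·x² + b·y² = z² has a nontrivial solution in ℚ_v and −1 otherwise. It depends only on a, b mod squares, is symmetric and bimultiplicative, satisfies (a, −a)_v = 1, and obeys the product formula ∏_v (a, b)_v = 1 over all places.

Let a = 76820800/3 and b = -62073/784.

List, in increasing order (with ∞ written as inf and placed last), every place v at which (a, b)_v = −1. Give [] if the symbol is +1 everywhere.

(a, b) ≡ (399, -57) mod (ℚ^×)²; places V = {2, 3, 5, 7, 11, 19, ∞}.
(a,b)_∞: sgn(399)=+, sgn(-57)=−, so +1.
(a,b)_2: α=6, β=-4; u≡7, v≡7 (mod 8); ε(u)ε(v)=1·1, αω(v)=6·0, βω(u)=-4·0; sum ≡ 1  ⇒  -1.
(a,b)_11: α=0, u≡4; β=2, v≡5 (mod 11); (4|11)=+1, (5|11)=+1; sign (−1)^0·+1^2·+1^0 = +1.
(a,b)_7: α=1, u≡1; β=-2, v≡5 (mod 7); (1|7)=+1, (5|7)=-1; sign (−1)^0·+1^-2·-1^1 = -1.
(a,b)_19: α=3, u≡3; β=1, v≡4 (mod 19); (3|19)=-1, (4|19)=+1; sign (−1)^1·-1^1·+1^3 = +1.
(a,b)_5: α=2, u≡4; β=0, v≡3 (mod 5); (4|5)=+1, (3|5)=-1; sign (−1)^0·+1^0·-1^2 = +1.
(a,b)_3: α=-1, u≡1; β=3, v≡2 (mod 3); (1|3)=+1, (2|3)=-1; sign (−1)^1·+1^3·-1^-1 = +1.
(399, -57 / ℚ) ramifies at {2, 7}: a division algebra.

[2, 7]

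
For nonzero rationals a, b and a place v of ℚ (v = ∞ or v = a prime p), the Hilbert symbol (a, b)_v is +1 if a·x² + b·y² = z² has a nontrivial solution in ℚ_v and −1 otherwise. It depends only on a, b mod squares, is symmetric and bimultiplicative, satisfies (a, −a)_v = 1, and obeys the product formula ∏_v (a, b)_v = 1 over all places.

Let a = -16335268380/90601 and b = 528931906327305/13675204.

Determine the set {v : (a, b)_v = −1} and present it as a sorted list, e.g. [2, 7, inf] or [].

(a, b) ≡ (-174455, 165945) mod (ℚ^×)²; places V = {2, 3, 5, 7, 13, 17, 23, 37, 41, 43, ∞}.
(a,b)_37: α=1, u≡10; β=1, v≡13 (mod 37); (10|37)=+1, (13|37)=-1; sign (−1)^0·+1^1·-1^1 = -1.
(a,b)_∞: sgn(-174455)=−, sgn(165945)=+, so +1.
(a,b)_7: α=-2, u≡3; β=0, v≡3 (mod 7); (3|7)=-1, (3|7)=-1; sign (−1)^0·-1^0·-1^-2 = +1.
(a,b)_2: α=2, β=-2; u≡1, v≡1 (mod 8); ε(u)ε(v)=0·0, αω(v)=2·0, βω(u)=-2·0; sum ≡ 0  ⇒  +1.
(a,b)_13: α=0, u≡6; β=1, v≡10 (mod 13); (6|13)=-1, (10|13)=+1; sign (−1)^0·-1^1·+1^0 = -1.
(a,b)_3: α=4, u≡1; β=9, v≡1 (mod 3); (1|3)=+1, (1|3)=+1; sign (−1)^0·+1^9·+1^4 = +1.
(a,b)_5: α=1, u≡4; β=1, v≡4 (mod 5); (4|5)=+1, (4|5)=+1; sign (−1)^0·+1^1·+1^1 = +1.
(a,b)_23: α=1, u≡21; β=1, v≡6 (mod 23); (21|23)=-1, (6|23)=+1; sign (−1)^1·-1^1·+1^1 = +1.
(a,b)_43: α=-2, u≡12; β=-4, v≡8 (mod 43); (12|43)=-1, (8|43)=-1; sign (−1)^0·-1^-4·-1^-2 = +1.
(a,b)_17: α=2, u≡2; β=2, v≡13 (mod 17); (2|17)=+1, (13|17)=+1; sign (−1)^0·+1^2·+1^2 = +1.
(a,b)_41: α=1, u≡8; β=2, v≡39 (mod 41); (8|41)=+1, (39|41)=+1; sign (−1)^0·+1^2·+1^1 = +1.
Ram(-174455, 165945) = {13, 37}; no ℚ_13-point on the conic.

[13, 37]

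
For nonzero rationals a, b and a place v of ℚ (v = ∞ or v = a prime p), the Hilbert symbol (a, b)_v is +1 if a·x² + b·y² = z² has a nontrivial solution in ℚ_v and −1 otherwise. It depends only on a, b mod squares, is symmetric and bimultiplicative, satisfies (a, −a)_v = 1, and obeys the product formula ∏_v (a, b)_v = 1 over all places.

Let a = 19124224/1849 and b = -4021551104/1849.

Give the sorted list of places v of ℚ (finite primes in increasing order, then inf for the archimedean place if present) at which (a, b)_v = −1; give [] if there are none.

(a, b) ≡ (4669, -29) mod (ℚ^×)²; places V = {2, 7, 23, 29, 43, ∞}.
(a,b)_2: α=12, β=18; u≡5, v≡3 (mod 8); ε(u)ε(v)=0·1, αω(v)=12·1, βω(u)=18·1; sum ≡ 0  ⇒  +1.
(a,b)_43: α=-2, u≡17; β=-2, v≡31 (mod 43); (17|43)=+1, (31|43)=+1; sign (−1)^0·+1^-2·+1^-2 = +1.
(a,b)_∞: sgn(4669)=+, sgn(-29)=−, so +1.
(a,b)_29: α=1, u≡13; β=1, v≡13 (mod 29); (13|29)=+1, (13|29)=+1; sign (−1)^0·+1^1·+1^1 = +1.
(a,b)_23: α=1, u≡17; β=2, v≡22 (mod 23); (17|23)=-1, (22|23)=-1; sign (−1)^0·-1^2·-1^1 = -1.
(a,b)_7: α=1, u≡2; β=0, v≡3 (mod 7); (2|7)=+1, (3|7)=-1; sign (−1)^0·+1^0·-1^1 = -1.
|Ram(4669, -29)| = 2, even; anisotropic at {7, 23}.

[7, 23]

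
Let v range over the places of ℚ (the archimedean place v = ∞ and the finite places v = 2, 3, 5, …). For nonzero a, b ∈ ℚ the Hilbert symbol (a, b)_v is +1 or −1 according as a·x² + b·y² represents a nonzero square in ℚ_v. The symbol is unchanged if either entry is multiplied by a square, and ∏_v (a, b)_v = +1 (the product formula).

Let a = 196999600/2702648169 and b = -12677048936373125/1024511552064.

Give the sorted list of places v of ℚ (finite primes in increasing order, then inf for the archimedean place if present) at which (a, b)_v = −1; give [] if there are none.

(a, b) ≡ (19, -437437) mod (ℚ^×)²; places V = {2, 3, 5, 7, 11, 13, 17, 19, 23, 29, 31, 43, ∞}.
(a,b)_2: α=4, β=-6; u≡3, v≡3 (mod 8); ε(u)ε(v)=1·1, αω(v)=4·1, βω(u)=-6·1; sum ≡ 1  ⇒  -1.
(a,b)_19: α=1, u≡9; β=3, v≡5 (mod 19); (9|19)=+1, (5|19)=+1; sign (−1)^1·+1^3·+1^1 = -1.
(a,b)_3: α=-2, u≡1; β=-2, v≡2 (mod 3); (1|3)=+1, (2|3)=-1; sign (−1)^0·+1^-2·-1^-2 = +1.
(a,b)_23: α=2, u≡10; β=3, v≡2 (mod 23); (10|23)=-1, (2|23)=+1; sign (−1)^0·-1^3·+1^2 = -1.
(a,b)_11: α=0, u≡6; β=-1, v≡1 (mod 11); (6|11)=-1, (1|11)=+1; sign (−1)^0·-1^-1·+1^0 = -1.
(a,b)_31: α=-2, u≡20; β=-2, v≡19 (mod 31); (20|31)=+1, (19|31)=+1; sign (−1)^0·+1^-2·+1^-2 = +1.
(a,b)_5: α=2, u≡1; β=4, v≡2 (mod 5); (1|5)=+1, (2|5)=-1; sign (−1)^0·+1^4·-1^2 = +1.
(a,b)_13: α=-2, u≡8; β=-1, v≡5 (mod 13); (8|13)=-1, (5|13)=-1; sign (−1)^0·-1^-1·-1^-2 = -1.
(a,b)_43: α=-2, u≡19; β=-2, v≡12 (mod 43); (19|43)=-1, (12|43)=-1; sign (−1)^0·-1^-2·-1^-2 = +1.
(a,b)_29: α=0, u≡26; β=2, v≡23 (mod 29); (26|29)=-1, (23|29)=+1; sign (−1)^0·-1^2·+1^0 = +1.
(a,b)_7: α=2, u≡5; β=-1, v≡5 (mod 7); (5|7)=-1, (5|7)=-1; sign (−1)^0·-1^-1·-1^2 = -1.
(a,b)_∞: sgn(19)=+, sgn(-437437)=−, so +1.
(a,b)_17: α=0, u≡13; β=2, v≡7 (mod 17); (13|17)=+1, (7|17)=-1; sign (−1)^0·+1^2·-1^0 = +1.
(19, -437437 / ℚ) ramifies at {2, 7, 11, 13, 19, 23}: a division algebra.

[2, 7, 11, 13, 19, 23]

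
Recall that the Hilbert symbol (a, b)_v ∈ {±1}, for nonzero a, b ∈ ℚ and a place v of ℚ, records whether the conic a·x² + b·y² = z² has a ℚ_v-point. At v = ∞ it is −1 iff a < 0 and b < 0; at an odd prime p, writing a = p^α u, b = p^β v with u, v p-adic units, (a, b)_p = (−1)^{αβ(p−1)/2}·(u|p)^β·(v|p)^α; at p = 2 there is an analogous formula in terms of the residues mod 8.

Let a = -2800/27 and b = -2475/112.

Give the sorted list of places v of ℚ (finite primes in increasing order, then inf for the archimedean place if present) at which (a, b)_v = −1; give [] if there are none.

(a, b) ≡ (-21, -77) mod (ℚ^×)²; places V = {2, 3, 5, 7, 11, ∞}.
(a,b)_∞: sgn(-21)=−, sgn(-77)=−, so -1.
(a,b)_3: α=-3, u≡2; β=2, v≡1 (mod 3); (2|3)=-1, (1|3)=+1; sign (−1)^0·-1^2·+1^-3 = +1.
(a,b)_7: α=1, u≡1; β=-1, v≡5 (mod 7); (1|7)=+1, (5|7)=-1; sign (−1)^1·+1^-1·-1^1 = +1.
(a,b)_11: α=0, u≡1; β=1, v≡3 (mod 11); (1|11)=+1, (3|11)=+1; sign (−1)^0·+1^1·+1^0 = +1.
(a,b)_2: α=4, β=-4; u≡3, v≡3 (mod 8); ε(u)ε(v)=1·1, αω(v)=4·1, βω(u)=-4·1; sum ≡ 1  ⇒  -1.
(a,b)_5: α=2, u≡4; β=2, v≡3 (mod 5); (4|5)=+1, (3|5)=-1; sign (−1)^0·+1^2·-1^2 = +1.
(-21, -77 / ℚ) ramifies at {2, ∞}: a division algebra.

[2, inf]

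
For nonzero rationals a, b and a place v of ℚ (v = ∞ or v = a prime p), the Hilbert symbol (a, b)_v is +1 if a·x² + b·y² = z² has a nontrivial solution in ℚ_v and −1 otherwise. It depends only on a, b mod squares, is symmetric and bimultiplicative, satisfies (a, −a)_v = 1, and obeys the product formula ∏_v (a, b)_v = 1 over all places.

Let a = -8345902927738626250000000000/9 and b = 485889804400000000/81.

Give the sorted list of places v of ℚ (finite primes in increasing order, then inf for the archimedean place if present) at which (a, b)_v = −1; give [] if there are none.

Mod squares: a ≡ -1105, b ≡ 24871. Check v ∈ {∞, 2, 3, 5, 7, 11, 13, 17, 19}.
v=7: a=7^2·(≡4), b=7^1·(≡2) mod 7; (4|7)=+1, (2|7)=+1; (−1)^{2·1·3}·(+1)^1·(+1)^2 = +1.
v=17: a=17^5·(≡6), b=17^3·(≡16) mod 17; (6|17)=-1, (16|17)=+1; (−1)^{5·3·8}·(-1)^3·(+1)^5 = -1.
v=5: a=5^13·(≡4), b=5^8·(≡4) mod 5; (4|5)=+1, (4|5)=+1; (−1)^{13·8·2}·(+1)^8·(+1)^13 = +1.
v=19: a=19^2·(≡6), b=19^1·(≡1) mod 19; (6|19)=+1, (1|19)=+1; (−1)^{2·1·9}·(+1)^1·(+1)^2 = +1.
v=2: v_2(a)=10, v_2(b)=10; units ≡ 7, 7 (mod 8); ε·ε+αω+βω = 1·1+10·0+10·0 ≡ 1  ⇒  (a,b)_2 = -1.
v=11: a=11^2·(≡6), b=11^1·(≡6) mod 11; (6|11)=-1, (6|11)=-1; (−1)^{2·1·5}·(-1)^1·(-1)^2 = -1.
v=13: a=13^3·(≡2), b=13^2·(≡7) mod 13; (2|13)=-1, (7|13)=-1; (−1)^{3·2·6}·(-1)^2·(-1)^3 = -1.
v=3: a=3^-2·(≡2), b=3^-4·(≡1) mod 3; (2|3)=-1, (1|3)=+1; (−1)^{-2·-4·1}·(-1)^-4·(+1)^-2 = +1.
v=∞: -1105 < 0 and 24871 > 0  ⇒  (a,b)_∞ = +1.
|Ram(-1105, 24871)| = 4, even; anisotropic at {2, 11, 13, 17}.

[2, 11, 13, 17]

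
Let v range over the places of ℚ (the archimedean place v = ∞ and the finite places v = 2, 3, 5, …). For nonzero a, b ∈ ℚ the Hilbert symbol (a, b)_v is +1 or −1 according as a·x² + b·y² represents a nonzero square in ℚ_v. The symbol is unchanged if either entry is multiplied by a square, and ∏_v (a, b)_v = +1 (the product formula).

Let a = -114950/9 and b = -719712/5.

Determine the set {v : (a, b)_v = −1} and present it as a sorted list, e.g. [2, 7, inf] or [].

[2, 5, 19, inf]

(a, b) ≡ (-38, -510) mod (ℚ^×)²; places V = {2, 3, 5, 7, 11, 17, 19, ∞}.
(a,b)_7: α=0, u≡2; β=2, v≡1 (mod 7); (2|7)=+1, (1|7)=+1; sign (−1)^0·+1^2·+1^0 = +1.
(a,b)_3: α=-2, u≡1; β=3, v≡1 (mod 3); (1|3)=+1, (1|3)=+1; sign (−1)^0·+1^3·+1^-2 = +1.
(a,b)_2: α=1, β=5; u≡5, v≡1 (mod 8); ε(u)ε(v)=0·0, αω(v)=1·0, βω(u)=5·1; sum ≡ 1  ⇒  -1.
(a,b)_5: α=2, u≡3; β=-1, v≡3 (mod 5); (3|5)=-1, (3|5)=-1; sign (−1)^0·-1^-1·-1^2 = -1.
(a,b)_19: α=1, u≡16; β=0, v≡13 (mod 19); (16|19)=+1, (13|19)=-1; sign (−1)^0·+1^0·-1^1 = -1.
(a,b)_∞: sgn(-38)=−, sgn(-510)=−, so -1.
(a,b)_17: α=0, u≡8; β=1, v≡9 (mod 17); (8|17)=+1, (9|17)=+1; sign (−1)^0·+1^1·+1^0 = +1.
(a,b)_11: α=2, u≡2; β=0, v≡8 (mod 11); (2|11)=-1, (8|11)=-1; sign (−1)^0·-1^0·-1^2 = +1.
|Ram(-38, -510)| = 4, even; anisotropic at {2, 5, 19, ∞}.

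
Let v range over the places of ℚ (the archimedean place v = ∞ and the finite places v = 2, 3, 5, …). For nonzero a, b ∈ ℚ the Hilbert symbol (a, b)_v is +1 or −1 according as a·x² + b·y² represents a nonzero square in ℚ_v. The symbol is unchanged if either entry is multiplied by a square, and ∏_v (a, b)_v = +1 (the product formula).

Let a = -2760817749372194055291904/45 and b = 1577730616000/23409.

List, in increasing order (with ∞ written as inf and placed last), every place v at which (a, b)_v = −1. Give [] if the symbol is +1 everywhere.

Mod squares: a ≡ -32045, b ≡ 166315. Check v ∈ {∞, 2, 3, 5, 7, 11, 13, 17, 29, 31, 37}.
v=2: v_2(a)=10, v_2(b)=6; units ≡ 3, 3 (mod 8); ε·ε+αω+βω = 1·1+10·1+6·1 ≡ 1  ⇒  (a,b)_2 = -1.
v=11: a=11^0·(≡9), b=11^2·(≡7) mod 11; (9|11)=+1, (7|11)=-1; (−1)^{0·2·5}·(+1)^2·(-1)^0 = +1.
v=17: a=17^3·(≡1), b=17^-2·(≡8) mod 17; (1|17)=+1, (8|17)=+1; (−1)^{3·-2·8}·(+1)^-2·(+1)^3 = +1.
v=3: a=3^-2·(≡1), b=3^-4·(≡1) mod 3; (1|3)=+1, (1|3)=+1; (−1)^{-2·-4·1}·(+1)^-4·(+1)^-2 = +1.
v=∞: -32045 < 0 and 166315 > 0  ⇒  (a,b)_∞ = +1.
v=37: a=37^4·(≡26), b=37^1·(≡8) mod 37; (26|37)=+1, (8|37)=-1; (−1)^{4·1·18}·(+1)^1·(-1)^4 = +1.
v=5: a=5^-1·(≡4), b=5^3·(≡2) mod 5; (4|5)=+1, (2|5)=-1; (−1)^{-1·3·2}·(+1)^3·(-1)^-1 = -1.
v=13: a=13^1·(≡5), b=13^0·(≡5) mod 13; (5|13)=-1, (5|13)=-1; (−1)^{1·0·6}·(-1)^0·(-1)^1 = -1.
v=7: a=7^0·(≡4), b=7^2·(≡2) mod 7; (4|7)=+1, (2|7)=+1; (−1)^{0·2·3}·(+1)^2·(+1)^0 = +1.
v=29: a=29^3·(≡3), b=29^1·(≡16) mod 29; (3|29)=-1, (16|29)=+1; (−1)^{3·1·14}·(-1)^1·(+1)^3 = -1.
v=31: a=31^4·(≡9), b=31^1·(≡14) mod 31; (9|31)=+1, (14|31)=+1; (−1)^{4·1·15}·(+1)^1·(+1)^4 = +1.
(-32045, 166315 / ℚ) ramifies at {2, 5, 13, 29}: a division algebra.

[2, 5, 13, 29]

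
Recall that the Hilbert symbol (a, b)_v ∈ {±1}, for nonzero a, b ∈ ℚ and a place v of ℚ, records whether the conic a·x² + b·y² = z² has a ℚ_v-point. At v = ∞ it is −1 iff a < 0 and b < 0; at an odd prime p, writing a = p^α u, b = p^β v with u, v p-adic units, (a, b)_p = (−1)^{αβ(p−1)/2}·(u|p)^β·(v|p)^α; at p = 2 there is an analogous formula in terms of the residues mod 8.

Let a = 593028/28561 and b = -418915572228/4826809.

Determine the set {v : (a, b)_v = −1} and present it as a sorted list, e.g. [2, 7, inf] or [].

Mod squares: a ≡ 57, b ≡ -17. Check v ∈ {∞, 2, 3, 13, 17, 19}.
v=19: a=19^1·(≡13), b=19^2·(≡12) mod 19; (13|19)=-1, (12|19)=-1; (−1)^{1·2·9}·(-1)^2·(-1)^1 = -1.
v=17: a=17^2·(≡12), b=17^3·(≡9) mod 17; (12|17)=-1, (9|17)=+1; (−1)^{2·3·8}·(-1)^3·(+1)^2 = -1.
v=13: a=13^-4·(≡7), b=13^-6·(≡3) mod 13; (7|13)=-1, (3|13)=+1; (−1)^{-4·-6·6}·(-1)^-6·(+1)^-4 = +1.
v=3: a=3^3·(≡1), b=3^10·(≡1) mod 3; (1|3)=+1, (1|3)=+1; (−1)^{3·10·1}·(+1)^10·(+1)^3 = +1.
v=∞: 57 > 0 and -17 < 0  ⇒  (a,b)_∞ = +1.
v=2: v_2(a)=2, v_2(b)=2; units ≡ 1, 7 (mod 8); ε·ε+αω+βω = 0·1+2·0+2·0 ≡ 0  ⇒  (a,b)_2 = +1.
|Ram(57, -17)| = 2, even; anisotropic at {17, 19}.

[17, 19]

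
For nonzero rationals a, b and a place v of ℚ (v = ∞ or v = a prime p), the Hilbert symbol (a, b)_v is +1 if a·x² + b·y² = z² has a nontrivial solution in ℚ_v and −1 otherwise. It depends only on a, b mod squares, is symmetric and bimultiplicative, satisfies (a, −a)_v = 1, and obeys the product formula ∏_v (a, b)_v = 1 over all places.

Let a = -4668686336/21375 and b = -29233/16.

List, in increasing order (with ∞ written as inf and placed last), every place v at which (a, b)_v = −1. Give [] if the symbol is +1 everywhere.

[5, 17, 19, 31, 41, inf]

(a, b) ≡ (-93670, -29233) mod (ℚ^×)²; places V = {2, 3, 5, 17, 19, 23, 29, 31, 41, ∞}.
(a,b)_∞: sgn(-93670)=−, sgn(-29233)=−, so -1.
(a,b)_31: α=0, u≡29; β=1, v≡5 (mod 31); (29|31)=-1, (5|31)=+1; sign (−1)^0·-1^1·+1^0 = -1.
(a,b)_3: α=-2, u≡2; β=0, v≡2 (mod 3); (2|3)=-1, (2|3)=-1; sign (−1)^0·-1^0·-1^-2 = +1.
(a,b)_5: α=-3, u≡4; β=0, v≡2 (mod 5); (4|5)=+1, (2|5)=-1; sign (−1)^0·+1^0·-1^-3 = -1.
(a,b)_19: α=-1, u≡12; β=0, v≡10 (mod 19); (12|19)=-1, (10|19)=-1; sign (−1)^0·-1^0·-1^-1 = -1.
(a,b)_41: α=0, u≡28; β=1, v≡40 (mod 41); (28|41)=-1, (40|41)=+1; sign (−1)^0·-1^1·+1^0 = -1.
(a,b)_17: α=3, u≡16; β=0, v≡10 (mod 17); (16|17)=+1, (10|17)=-1; sign (−1)^0·+1^0·-1^3 = -1.
(a,b)_2: α=15, β=-4; u≡5, v≡7 (mod 8); ε(u)ε(v)=0·1, αω(v)=15·0, βω(u)=-4·1; sum ≡ 0  ⇒  +1.
(a,b)_23: α=0, u≡16; β=1, v≡14 (mod 23); (16|23)=+1, (14|23)=-1; sign (−1)^0·+1^1·-1^0 = +1.
(a,b)_29: α=1, u≡12; β=0, v≡9 (mod 29); (12|29)=-1, (9|29)=+1; sign (−1)^0·-1^0·+1^1 = +1.
(-93670, -29233 / ℚ) ramifies at {5, 17, 19, 31, 41, ∞}: a division algebra.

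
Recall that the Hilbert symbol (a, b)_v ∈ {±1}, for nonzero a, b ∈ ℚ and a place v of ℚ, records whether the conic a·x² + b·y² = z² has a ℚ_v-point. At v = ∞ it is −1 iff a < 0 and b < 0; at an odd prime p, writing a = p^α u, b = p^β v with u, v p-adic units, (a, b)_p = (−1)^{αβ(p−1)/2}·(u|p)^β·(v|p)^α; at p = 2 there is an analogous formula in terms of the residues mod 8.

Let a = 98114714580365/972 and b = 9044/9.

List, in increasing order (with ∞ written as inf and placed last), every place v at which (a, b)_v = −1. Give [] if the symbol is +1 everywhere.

Mod squares: a ≡ 3255, b ≡ 2261. Check v ∈ {∞, 2, 3, 5, 7, 17, 19, 31}.
v=31: a=31^1·(≡22), b=31^0·(≡6) mod 31; (22|31)=-1, (6|31)=-1; (−1)^{1·0·15}·(-1)^0·(-1)^1 = -1.
v=∞: 3255 > 0 and 2261 > 0  ⇒  (a,b)_∞ = +1.
v=17: a=17^2·(≡4), b=17^1·(≡10) mod 17; (4|17)=+1, (10|17)=-1; (−1)^{2·1·8}·(+1)^1·(-1)^2 = +1.
v=19: a=19^4·(≡6), b=19^1·(≡17) mod 19; (6|19)=+1, (17|19)=+1; (−1)^{4·1·9}·(+1)^1·(+1)^4 = +1.
v=5: a=5^1·(≡4), b=5^0·(≡1) mod 5; (4|5)=+1, (1|5)=+1; (−1)^{1·0·2}·(+1)^0·(+1)^1 = +1.
v=3: a=3^-5·(≡2), b=3^-2·(≡2) mod 3; (2|3)=-1, (2|3)=-1; (−1)^{-5·-2·1}·(-1)^-2·(-1)^-5 = -1.
v=7: a=7^5·(≡3), b=7^1·(≡2) mod 7; (3|7)=-1, (2|7)=+1; (−1)^{5·1·3}·(-1)^1·(+1)^5 = +1.
v=2: v_2(a)=-2, v_2(b)=2; units ≡ 7, 5 (mod 8); ε·ε+αω+βω = 1·0+-2·1+2·0 ≡ 0  ⇒  (a,b)_2 = +1.
|Ram(3255, 2261)| = 2, even; anisotropic at {3, 31}.

[3, 31]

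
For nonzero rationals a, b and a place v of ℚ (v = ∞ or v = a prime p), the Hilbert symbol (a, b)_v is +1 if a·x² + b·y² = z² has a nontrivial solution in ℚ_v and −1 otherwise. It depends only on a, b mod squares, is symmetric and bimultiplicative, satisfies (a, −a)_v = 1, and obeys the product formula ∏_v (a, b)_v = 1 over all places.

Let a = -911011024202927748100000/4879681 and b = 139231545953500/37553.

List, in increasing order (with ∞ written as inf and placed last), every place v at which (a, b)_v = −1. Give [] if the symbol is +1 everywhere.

[2, 5, 7, 11, 17, 23]

Mod squares: a ≡ -32890, b ≡ 17255. Check v ∈ {∞, 2, 5, 7, 11, 13, 17, 23, 29, 37, 47}.
v=7: a=7^6·(≡6), b=7^3·(≡2) mod 7; (6|7)=-1, (2|7)=+1; (−1)^{6·3·3}·(-1)^3·(+1)^6 = -1.
v=2: v_2(a)=5, v_2(b)=2; units ≡ 3, 7 (mod 8); ε·ε+αω+βω = 1·1+5·0+2·1 ≡ 1  ⇒  (a,b)_2 = -1.
v=23: a=23^1·(≡5), b=23^0·(≡11) mod 23; (5|23)=-1, (11|23)=-1; (−1)^{1·0·11}·(-1)^0·(-1)^1 = -1.
v=47: a=47^-4·(≡38), b=47^-2·(≡32) mod 47; (38|47)=-1, (32|47)=+1; (−1)^{-4·-2·23}·(-1)^-2·(+1)^-4 = +1.
v=13: a=13^3·(≡11), b=13^2·(≡4) mod 13; (11|13)=-1, (4|13)=+1; (−1)^{3·2·6}·(-1)^2·(+1)^3 = +1.
v=5: a=5^5·(≡3), b=5^3·(≡1) mod 5; (3|5)=-1, (1|5)=+1; (−1)^{5·3·2}·(-1)^3·(+1)^5 = -1.
v=37: a=37^2·(≡36), b=37^2·(≡19) mod 37; (36|37)=+1, (19|37)=-1; (−1)^{2·2·18}·(+1)^2·(-1)^2 = +1.
v=∞: -32890 < 0 and 17255 > 0  ⇒  (a,b)_∞ = +1.
v=17: a=17^0·(≡5), b=17^-1·(≡14) mod 17; (5|17)=-1, (14|17)=-1; (−1)^{0·-1·8}·(-1)^-1·(-1)^0 = -1.
v=29: a=29^2·(≡16), b=29^1·(≡14) mod 29; (16|29)=+1, (14|29)=-1; (−1)^{2·1·14}·(+1)^1·(-1)^2 = +1.
v=11: a=11^3·(≡2), b=11^2·(≡8) mod 11; (2|11)=-1, (8|11)=-1; (−1)^{3·2·5}·(-1)^2·(-1)^3 = -1.
|Ram(-32890, 17255)| = 6, even; anisotropic at {2, 5, 7, 11, 17, 23}.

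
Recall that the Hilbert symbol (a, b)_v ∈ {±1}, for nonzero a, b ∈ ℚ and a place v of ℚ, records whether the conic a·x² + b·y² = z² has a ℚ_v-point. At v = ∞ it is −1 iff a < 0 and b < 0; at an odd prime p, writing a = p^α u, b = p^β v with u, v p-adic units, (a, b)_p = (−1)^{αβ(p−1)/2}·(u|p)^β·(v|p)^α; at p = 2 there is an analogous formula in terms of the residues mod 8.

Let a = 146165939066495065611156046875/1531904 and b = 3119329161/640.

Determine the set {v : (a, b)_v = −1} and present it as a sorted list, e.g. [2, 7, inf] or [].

Mod squares: a ≡ 431312882, b ≡ 56810. Check v ∈ {∞, 2, 3, 5, 7, 11, 13, 17, 19, 23, 29}.
v=5: a=5^6·(≡3), b=5^-1·(≡2) mod 5; (3|5)=-1, (2|5)=-1; (−1)^{6·-1·2}·(-1)^-1·(-1)^6 = -1.
v=11: a=11^-1·(≡9), b=11^0·(≡7) mod 11; (9|11)=+1, (7|11)=-1; (−1)^{-1·0·5}·(+1)^0·(-1)^-1 = -1.
v=13: a=13^7·(≡12), b=13^3·(≡6) mod 13; (12|13)=+1, (6|13)=-1; (−1)^{7·3·6}·(+1)^3·(-1)^7 = -1.
v=19: a=19^7·(≡3), b=19^3·(≡4) mod 19; (3|19)=-1, (4|19)=+1; (−1)^{7·3·9}·(-1)^3·(+1)^7 = +1.
v=2: v_2(a)=-13, v_2(b)=-7; units ≡ 1, 5 (mod 8); ε·ε+αω+βω = 0·0+-13·1+-7·0 ≡ 1  ⇒  (a,b)_2 = -1.
v=23: a=23^1·(≡16), b=23^1·(≡3) mod 23; (16|23)=+1, (3|23)=+1; (−1)^{1·1·11}·(+1)^1·(+1)^1 = -1.
v=17: a=17^-1·(≡9), b=17^0·(≡1) mod 17; (9|17)=+1, (1|17)=+1; (−1)^{-1·0·8}·(+1)^0·(+1)^-1 = +1.
v=7: a=7^3·(≡6), b=7^0·(≡6) mod 7; (6|7)=-1, (6|7)=-1; (−1)^{3·0·3}·(-1)^0·(-1)^3 = -1.
v=∞: 431312882 > 0 and 56810 > 0  ⇒  (a,b)_∞ = +1.
v=3: a=3^6·(≡2), b=3^2·(≡2) mod 3; (2|3)=-1, (2|3)=-1; (−1)^{6·2·1}·(-1)^2·(-1)^6 = +1.
v=29: a=29^1·(≡7), b=29^0·(≡22) mod 29; (7|29)=+1, (22|29)=+1; (−1)^{1·0·14}·(+1)^0·(+1)^1 = +1.
|Ram(431312882, 56810)| = 6, even; anisotropic at {2, 5, 7, 11, 13, 23}.

[2, 5, 7, 11, 13, 23]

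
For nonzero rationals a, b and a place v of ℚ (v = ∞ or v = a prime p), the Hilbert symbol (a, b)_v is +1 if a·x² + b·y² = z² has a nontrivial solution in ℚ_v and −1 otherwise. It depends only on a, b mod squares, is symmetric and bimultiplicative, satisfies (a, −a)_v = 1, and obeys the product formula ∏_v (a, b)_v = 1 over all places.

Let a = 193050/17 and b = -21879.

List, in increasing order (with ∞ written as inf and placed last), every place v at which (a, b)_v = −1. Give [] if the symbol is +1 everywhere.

[3, 11, 13, 17]

Mod squares: a ≡ 14586, b ≡ -2431. Check v ∈ {∞, 2, 3, 5, 11, 13, 17}.
v=3: a=3^3·(≡2), b=3^2·(≡2) mod 3; (2|3)=-1, (2|3)=-1; (−1)^{3·2·1}·(-1)^2·(-1)^3 = -1.
v=2: v_2(a)=1, v_2(b)=0; units ≡ 5, 1 (mod 8); ε·ε+αω+βω = 0·0+1·0+0·1 ≡ 0  ⇒  (a,b)_2 = +1.
v=5: a=5^2·(≡1), b=5^0·(≡1) mod 5; (1|5)=+1, (1|5)=+1; (−1)^{2·0·2}·(+1)^0·(+1)^2 = +1.
v=17: a=17^-1·(≡15), b=17^1·(≡5) mod 17; (15|17)=+1, (5|17)=-1; (−1)^{-1·1·8}·(+1)^1·(-1)^-1 = -1.
v=11: a=11^1·(≡10), b=11^1·(≡2) mod 11; (10|11)=-1, (2|11)=-1; (−1)^{1·1·5}·(-1)^1·(-1)^1 = -1.
v=∞: 14586 > 0 and -2431 < 0  ⇒  (a,b)_∞ = +1.
v=13: a=13^1·(≡1), b=13^1·(≡7) mod 13; (1|13)=+1, (7|13)=-1; (−1)^{1·1·6}·(+1)^1·(-1)^1 = -1.
(14586, -2431 / ℚ) ramifies at {3, 11, 13, 17}: a division algebra.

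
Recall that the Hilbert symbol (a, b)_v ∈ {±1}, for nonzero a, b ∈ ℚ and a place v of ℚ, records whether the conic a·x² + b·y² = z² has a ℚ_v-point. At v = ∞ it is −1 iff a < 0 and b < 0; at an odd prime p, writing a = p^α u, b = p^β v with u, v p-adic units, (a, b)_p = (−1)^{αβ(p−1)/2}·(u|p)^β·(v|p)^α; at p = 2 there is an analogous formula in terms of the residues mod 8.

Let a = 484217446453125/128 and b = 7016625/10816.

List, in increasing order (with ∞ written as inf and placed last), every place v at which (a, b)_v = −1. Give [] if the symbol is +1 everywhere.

(a, b) ≡ (714, 385) mod (ℚ^×)²; places V = {2, 3, 5, 7, 11, 13, 17, ∞}.
(a,b)_17: α=1, u≡16; β=0, v≡7 (mod 17); (16|17)=+1, (7|17)=-1; sign (−1)^0·+1^0·-1^1 = -1.
(a,b)_2: α=-7, β=-6; u≡5, v≡1 (mod 8); ε(u)ε(v)=0·0, αω(v)=-7·0, βω(u)=-6·1; sum ≡ 0  ⇒  +1.
(a,b)_13: α=0, u≡9; β=-2, v≡8 (mod 13); (9|13)=+1, (8|13)=-1; sign (−1)^0·+1^-2·-1^0 = +1.
(a,b)_5: α=6, u≡1; β=3, v≡3 (mod 5); (1|5)=+1, (3|5)=-1; sign (−1)^0·+1^3·-1^6 = +1.
(a,b)_7: α=3, u≡1; β=1, v≡3 (mod 7); (1|7)=+1, (3|7)=-1; sign (−1)^1·+1^1·-1^3 = +1.
(a,b)_∞: sgn(714)=+, sgn(385)=+, so +1.
(a,b)_11: α=6, u≡10; β=1, v≡6 (mod 11); (10|11)=-1, (6|11)=-1; sign (−1)^0·-1^1·-1^6 = -1.
(a,b)_3: α=1, u≡1; β=6, v≡1 (mod 3); (1|3)=+1, (1|3)=+1; sign (−1)^0·+1^6·+1^1 = +1.
|Ram(714, 385)| = 2, even; anisotropic at {11, 17}.

[11, 17]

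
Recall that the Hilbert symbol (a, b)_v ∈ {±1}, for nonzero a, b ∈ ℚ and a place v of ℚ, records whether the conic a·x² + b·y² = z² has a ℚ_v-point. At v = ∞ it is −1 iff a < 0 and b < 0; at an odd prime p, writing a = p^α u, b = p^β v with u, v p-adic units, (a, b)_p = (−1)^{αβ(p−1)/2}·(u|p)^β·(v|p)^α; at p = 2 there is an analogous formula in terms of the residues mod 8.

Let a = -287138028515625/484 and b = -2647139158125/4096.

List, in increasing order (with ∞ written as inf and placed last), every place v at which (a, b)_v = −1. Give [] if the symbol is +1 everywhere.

[2, 7, 29, inf]

Mod squares: a ≡ -34017, b ≡ -79373. Check v ∈ {∞, 2, 3, 5, 7, 11, 17, 23, 29}.
v=23: a=23^1·(≡13), b=23^1·(≡21) mod 23; (13|23)=+1, (21|23)=-1; (−1)^{1·1·11}·(+1)^1·(-1)^1 = +1.
v=∞: -34017 < 0 and -79373 < 0  ⇒  (a,b)_∞ = -1.
v=29: a=29^1·(≡13), b=29^1·(≡8) mod 29; (13|29)=+1, (8|29)=-1; (−1)^{1·1·14}·(+1)^1·(-1)^1 = -1.
v=3: a=3^3·(≡1), b=3^2·(≡1) mod 3; (1|3)=+1, (1|3)=+1; (−1)^{3·2·1}·(+1)^2·(+1)^3 = +1.
v=7: a=7^4·(≡3), b=7^3·(≡1) mod 7; (3|7)=-1, (1|7)=+1; (−1)^{4·3·3}·(-1)^3·(+1)^4 = -1.
v=17: a=17^1·(≡3), b=17^1·(≡3) mod 17; (3|17)=-1, (3|17)=-1; (−1)^{1·1·8}·(-1)^1·(-1)^1 = +1.
v=2: v_2(a)=-2, v_2(b)=-12; units ≡ 7, 3 (mod 8); ε·ε+αω+βω = 1·1+-2·1+-12·0 ≡ 1  ⇒  (a,b)_2 = -1.
v=11: a=11^-2·(≡8), b=11^2·(≡4) mod 11; (8|11)=-1, (4|11)=+1; (−1)^{-2·2·5}·(-1)^2·(+1)^-2 = +1.
v=5: a=5^8·(≡3), b=5^4·(≡2) mod 5; (3|5)=-1, (2|5)=-1; (−1)^{8·4·2}·(-1)^4·(-1)^8 = +1.
(-34017, -79373 / ℚ) ramifies at {2, 7, 29, ∞}: a division algebra.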